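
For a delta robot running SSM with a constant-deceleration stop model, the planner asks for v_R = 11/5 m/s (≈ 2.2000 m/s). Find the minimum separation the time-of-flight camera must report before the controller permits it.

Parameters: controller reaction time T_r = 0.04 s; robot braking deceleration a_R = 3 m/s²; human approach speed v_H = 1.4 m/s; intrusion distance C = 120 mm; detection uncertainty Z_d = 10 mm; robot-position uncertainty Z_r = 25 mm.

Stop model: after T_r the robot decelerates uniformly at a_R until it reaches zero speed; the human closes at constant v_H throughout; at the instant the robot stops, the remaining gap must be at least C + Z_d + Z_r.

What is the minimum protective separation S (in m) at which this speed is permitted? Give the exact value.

S_min = 6397/3000 m = 2.1323 m

braking lasts T_s = (11/5)/3 = 0.7333 s
robot in T_r: 2.2000·0.0400 = 0.0880 m
robot under decel: 2.2000²/(2·3.0000) = 0.8067 m
human closes 1.4000·0.7733 = 1.0827 m
residual clearance needed = 0.1200+0.0100+0.0250 = 0.1550 m
S_min ≈ 0.0880+0.8067+1.0827+0.1550  ⇒  S_min = 6397/3000 m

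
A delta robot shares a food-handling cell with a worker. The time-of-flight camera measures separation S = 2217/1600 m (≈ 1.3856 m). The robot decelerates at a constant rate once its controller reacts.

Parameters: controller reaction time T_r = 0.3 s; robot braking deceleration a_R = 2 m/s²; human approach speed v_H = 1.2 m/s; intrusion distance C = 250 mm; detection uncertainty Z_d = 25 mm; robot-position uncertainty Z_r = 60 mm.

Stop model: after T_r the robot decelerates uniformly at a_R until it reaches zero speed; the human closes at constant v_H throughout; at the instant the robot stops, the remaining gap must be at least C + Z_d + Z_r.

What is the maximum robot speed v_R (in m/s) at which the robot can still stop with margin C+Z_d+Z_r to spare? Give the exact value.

v_R_max = 13/20 m/s = 0.6500 m/s

at the boundary: (1/4)·v² + (9/10)·v + (-221/320) = 0
  disc = (9/10)² − 4·(1/4)·(-221/320) = 2401/1600 ; √disc = 49/40
  v_R = (−(9/10) + 49/40) / (2·(1/4)) = 13/20 m/s
check:
braking lasts T_s = (13/20)/2 = 0.3250 s
robot covers v_R·T_r = 0.6500·0.3000 = 0.1950 m before braking
braking distance = 0.6500²/(2·2.0000) = 0.1056 m
human closes 1.2000·0.6250 = 0.7500 m
residual clearance needed = 0.2500+0.0250+0.0600 = 0.3350 m
sum ≈ 0.1950+0.1056+0.7500+0.3350 ≈ 1.3856 m = S ✓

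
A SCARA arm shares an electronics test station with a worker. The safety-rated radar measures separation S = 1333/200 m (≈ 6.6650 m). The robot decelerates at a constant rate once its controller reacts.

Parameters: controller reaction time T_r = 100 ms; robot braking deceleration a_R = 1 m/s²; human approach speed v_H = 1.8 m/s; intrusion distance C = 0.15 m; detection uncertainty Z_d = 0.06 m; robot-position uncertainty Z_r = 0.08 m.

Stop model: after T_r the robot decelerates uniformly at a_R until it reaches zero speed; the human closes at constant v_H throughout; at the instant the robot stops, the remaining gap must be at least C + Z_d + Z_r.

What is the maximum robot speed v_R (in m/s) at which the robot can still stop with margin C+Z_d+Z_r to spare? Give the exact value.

quadratic (1/2)·v² + (19/10)·v + (-1239/200) = 0
  disc = (19/10)² − 4·(1/2)·(-1239/200) = 16 ; √disc = 4
  v_R = (−(19/10) + 4) / (2·(1/2)) = 21/10 m/s
check:
T_s = v_R/a_R = (21/10)/1 = 2.1000 s
robot covers v_R·T_r = 2.1000·0.1000 = 0.2100 m before braking
braking distance = 2.1000²/(2·1.0000) = 2.2050 m
human over T_r+T_s: 1.8000·(0.1000+2.1000) = 3.9600 m
C+Z_d+Z_r = 0.1500+0.0600+0.0800 = 0.2900 m
sum ≈ 0.2100+2.2050+3.9600+0.2900 ≈ 6.6650 m = S ✓

v_R_max = 21/10 m/s = 2.1000 m/s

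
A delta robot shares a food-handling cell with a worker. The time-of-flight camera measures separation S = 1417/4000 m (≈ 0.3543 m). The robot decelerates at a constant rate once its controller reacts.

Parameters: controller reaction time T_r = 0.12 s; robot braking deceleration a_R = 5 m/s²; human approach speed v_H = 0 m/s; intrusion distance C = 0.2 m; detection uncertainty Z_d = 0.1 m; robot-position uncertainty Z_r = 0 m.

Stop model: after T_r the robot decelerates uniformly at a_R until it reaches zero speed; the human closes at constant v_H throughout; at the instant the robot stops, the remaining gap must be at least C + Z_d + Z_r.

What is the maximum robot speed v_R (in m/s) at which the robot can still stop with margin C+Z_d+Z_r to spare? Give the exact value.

at the boundary: (1/10)·v² + (3/25)·v + (-217/4000) = 0
  disc = (3/25)² − 4·(1/10)·(-217/4000) = 361/10000 ; √disc = 19/100
  v_R = (−(3/25) + 19/100) / (2·(1/10)) = 7/20 m/s
check:
braking lasts T_s = (7/20)/5 = 0.0700 s
robot covers v_R·T_r = 0.3500·0.1200 = 0.0420 m before braking
robot covers 0.3500·0.0700 − ½·5.0000·0.0700² = 0.0123 m while stopping
person approaches 0.0000·(0.1200+0.0700) = 0.0000 m
C+Z_d+Z_r = 0.2000+0.1000+0.0000 = 0.3000 m
sum ≈ 0.0420+0.0123+0.0000+0.3000 ≈ 0.3543 m = S ✓

v_R_max = 7/20 m/s = 0.3500 m/s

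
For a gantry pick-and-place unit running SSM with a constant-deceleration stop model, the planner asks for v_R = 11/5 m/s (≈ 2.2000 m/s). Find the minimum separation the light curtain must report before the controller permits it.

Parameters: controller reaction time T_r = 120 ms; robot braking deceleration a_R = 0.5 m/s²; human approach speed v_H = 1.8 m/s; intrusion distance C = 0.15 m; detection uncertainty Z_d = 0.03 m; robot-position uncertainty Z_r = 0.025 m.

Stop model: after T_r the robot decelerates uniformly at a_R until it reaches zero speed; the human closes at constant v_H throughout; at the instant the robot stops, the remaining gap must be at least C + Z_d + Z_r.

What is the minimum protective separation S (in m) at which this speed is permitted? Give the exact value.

S_min = 2689/200 m = 13.4450 m

braking lasts T_s = (11/5)/(1/2) = 4.4000 s
robot in T_r: 2.2000·0.1200 = 0.2640 m
robot covers 2.2000·4.4000 − ½·0.5000·4.4000² = 4.8400 m while stopping
human closes 1.8000·4.5200 = 8.1360 m
margins: 0.1500+0.0300+0.0250 = 0.2050 m
S_min ≈ 0.2640+4.8400+8.1360+0.2050  ⇒  S_min = 2689/200 m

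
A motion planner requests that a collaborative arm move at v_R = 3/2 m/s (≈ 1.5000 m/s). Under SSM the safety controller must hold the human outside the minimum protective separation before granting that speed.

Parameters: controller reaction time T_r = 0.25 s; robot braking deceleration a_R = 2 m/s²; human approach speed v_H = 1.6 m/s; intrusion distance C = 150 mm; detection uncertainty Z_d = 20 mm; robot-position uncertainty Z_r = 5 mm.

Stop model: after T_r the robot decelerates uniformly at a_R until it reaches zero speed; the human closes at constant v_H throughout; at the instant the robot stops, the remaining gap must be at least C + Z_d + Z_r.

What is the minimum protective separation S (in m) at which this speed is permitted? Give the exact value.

stop time T_s = (3/2)/2 = 0.7500 s
reaction-phase robot travel = 1.5000·0.2500 = 0.3750 m
braking distance = 1.5000²/(2·2.0000) = 0.5625 m
human closes 1.6000·1.0000 = 1.6000 m
C+Z_d+Z_r = 0.1500+0.0200+0.0050 = 0.1750 m
S_min ≈ 0.3750+0.5625+1.6000+0.1750  ⇒  S_min = 217/80 m

S_min = 217/80 m = 2.7125 m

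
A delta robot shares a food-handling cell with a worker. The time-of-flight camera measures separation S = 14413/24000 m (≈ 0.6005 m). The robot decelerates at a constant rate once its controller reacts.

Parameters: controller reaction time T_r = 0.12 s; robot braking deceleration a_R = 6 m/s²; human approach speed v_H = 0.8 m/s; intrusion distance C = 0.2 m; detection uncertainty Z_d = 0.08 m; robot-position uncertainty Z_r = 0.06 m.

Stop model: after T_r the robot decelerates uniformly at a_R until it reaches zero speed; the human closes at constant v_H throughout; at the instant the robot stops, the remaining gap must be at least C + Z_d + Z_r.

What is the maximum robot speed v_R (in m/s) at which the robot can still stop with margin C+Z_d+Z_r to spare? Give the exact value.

quadratic (1/12)·v² + (19/75)·v + (-3949/24000) = 0
  disc = (19/75)² − 4·(1/12)·(-3949/24000) = 4761/40000 ; √disc = 69/200
  v_R = (−(19/75) + 69/200) / (2·(1/12)) = 11/20 m/s
check:
braking lasts T_s = (11/20)/6 = 0.0917 s
robot covers v_R·T_r = 0.5500·0.1200 = 0.0660 m before braking
robot covers 0.5500·0.0917 − ½·6.0000·0.0917² = 0.0252 m while stopping
human over T_r+T_s: 0.8000·(0.1200+0.0917) = 0.1693 m
residual clearance needed = 0.2000+0.0800+0.0600 = 0.3400 m
sum ≈ 0.0660+0.0252+0.1693+0.3400 ≈ 0.6005 m = S ✓

v_R_max = 11/20 m/s = 0.5500 m/s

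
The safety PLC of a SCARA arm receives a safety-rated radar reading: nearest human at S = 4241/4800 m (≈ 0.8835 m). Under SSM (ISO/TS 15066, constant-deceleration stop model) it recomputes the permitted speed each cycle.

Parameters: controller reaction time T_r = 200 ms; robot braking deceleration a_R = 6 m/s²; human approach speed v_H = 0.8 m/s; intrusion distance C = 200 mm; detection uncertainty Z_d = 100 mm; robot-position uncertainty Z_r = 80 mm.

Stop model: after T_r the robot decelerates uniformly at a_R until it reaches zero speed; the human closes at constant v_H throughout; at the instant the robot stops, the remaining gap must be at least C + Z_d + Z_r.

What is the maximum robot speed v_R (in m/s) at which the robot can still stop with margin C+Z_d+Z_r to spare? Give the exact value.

collect terms ⇒ (1/12)·v_R² + (1/3)·v_R + (-1649/4800) = 0
  disc = (1/3)² − 4·(1/12)·(-1649/4800) = 361/1600 ; √disc = 19/40
  v_R = (−(1/3) + 19/40) / (2·(1/12)) = 17/20 m/s
check:
stop time T_s = (17/20)/6 = 0.1417 s
robot covers v_R·T_r = 0.8500·0.2000 = 0.1700 m before braking
robot covers 0.8500·0.1417 − ½·6.0000·0.1417² = 0.0602 m while stopping
person approaches 0.8000·(0.2000+0.1417) = 0.2733 m
C+Z_d+Z_r = 0.2000+0.1000+0.0800 = 0.3800 m
sum ≈ 0.1700+0.0602+0.2733+0.3800 ≈ 0.8835 m = S ✓

v_R_max = 17/20 m/s = 0.8500 m/s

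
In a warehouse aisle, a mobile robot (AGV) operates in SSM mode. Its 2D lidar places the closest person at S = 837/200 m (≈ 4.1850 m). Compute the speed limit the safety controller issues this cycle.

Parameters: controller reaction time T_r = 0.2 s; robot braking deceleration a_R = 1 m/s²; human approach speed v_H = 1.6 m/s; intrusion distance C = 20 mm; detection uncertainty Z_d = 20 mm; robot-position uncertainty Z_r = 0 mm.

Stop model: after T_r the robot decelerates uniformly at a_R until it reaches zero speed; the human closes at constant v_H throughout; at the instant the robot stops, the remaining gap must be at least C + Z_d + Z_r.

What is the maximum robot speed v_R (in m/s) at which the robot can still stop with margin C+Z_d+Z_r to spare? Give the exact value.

v_R_max = 3/2 m/s = 1.5000 m/s

at the boundary: (1/2)·v² + (9/5)·v + (-153/40) = 0
  disc = (9/5)² − 4·(1/2)·(-153/40) = 1089/100 ; √disc = 33/10
  v_R = (−(9/5) + 33/10) / (2·(1/2)) = 3/2 m/s
check:
stop time T_s = (3/2)/1 = 1.5000 s
reaction-phase robot travel = 1.5000·0.2000 = 0.3000 m
robot covers 1.5000·1.5000 − ½·1.0000·1.5000² = 1.1250 m while stopping
human closes 1.6000·1.7000 = 2.7200 m
C+Z_d+Z_r = 0.0200+0.0200+0.0000 = 0.0400 m
sum ≈ 0.3000+1.1250+2.7200+0.0400 ≈ 4.1850 m = S ✓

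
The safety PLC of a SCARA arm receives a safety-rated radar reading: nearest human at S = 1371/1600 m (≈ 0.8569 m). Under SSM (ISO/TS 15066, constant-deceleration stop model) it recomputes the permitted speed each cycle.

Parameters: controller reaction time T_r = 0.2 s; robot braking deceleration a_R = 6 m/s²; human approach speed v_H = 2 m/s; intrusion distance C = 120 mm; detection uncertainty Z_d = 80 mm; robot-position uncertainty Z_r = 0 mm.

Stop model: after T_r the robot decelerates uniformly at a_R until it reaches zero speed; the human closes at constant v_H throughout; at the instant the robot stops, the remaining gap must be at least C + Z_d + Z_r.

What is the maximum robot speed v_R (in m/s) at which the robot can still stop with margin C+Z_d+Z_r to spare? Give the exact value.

collect terms ⇒ (1/12)·v_R² + (8/15)·v_R + (-411/1600) = 0
  disc = (8/15)² − 4·(1/12)·(-411/1600) = 5329/14400 ; √disc = 73/120
  v_R = (−(8/15) + 73/120) / (2·(1/12)) = 9/20 m/s
check:
braking lasts T_s = (9/20)/6 = 0.0750 s
reaction-phase robot travel = 0.4500·0.2000 = 0.0900 m
braking distance = 0.4500²/(2·6.0000) = 0.0169 m
human closes 2.0000·0.2750 = 0.5500 m
residual clearance needed = 0.1200+0.0800+0.0000 = 0.2000 m
sum ≈ 0.0900+0.0169+0.5500+0.2000 ≈ 0.8569 m = S ✓

v_R_max = 9/20 m/s = 0.4500 m/s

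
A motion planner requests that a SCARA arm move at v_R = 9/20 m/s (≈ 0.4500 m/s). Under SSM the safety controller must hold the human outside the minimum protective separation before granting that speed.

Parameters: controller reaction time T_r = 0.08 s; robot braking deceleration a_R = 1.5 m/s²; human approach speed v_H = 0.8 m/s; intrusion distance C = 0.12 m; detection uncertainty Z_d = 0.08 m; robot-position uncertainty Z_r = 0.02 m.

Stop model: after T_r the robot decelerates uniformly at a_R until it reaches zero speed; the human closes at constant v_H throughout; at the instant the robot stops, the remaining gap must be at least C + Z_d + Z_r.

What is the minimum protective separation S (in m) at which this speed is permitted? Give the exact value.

S_min = 251/400 m = 0.6275 m

stop time T_s = (9/20)/(3/2) = 0.3000 s
reaction-phase robot travel = 0.4500·0.0800 = 0.0360 m
robot covers 0.4500·0.3000 − ½·1.5000·0.3000² = 0.0675 m while stopping
person approaches 0.8000·(0.0800+0.3000) = 0.3040 m
margins: 0.1200+0.0800+0.0200 = 0.2200 m
S_min ≈ 0.0360+0.0675+0.3040+0.2200  ⇒  S_min = 251/400 m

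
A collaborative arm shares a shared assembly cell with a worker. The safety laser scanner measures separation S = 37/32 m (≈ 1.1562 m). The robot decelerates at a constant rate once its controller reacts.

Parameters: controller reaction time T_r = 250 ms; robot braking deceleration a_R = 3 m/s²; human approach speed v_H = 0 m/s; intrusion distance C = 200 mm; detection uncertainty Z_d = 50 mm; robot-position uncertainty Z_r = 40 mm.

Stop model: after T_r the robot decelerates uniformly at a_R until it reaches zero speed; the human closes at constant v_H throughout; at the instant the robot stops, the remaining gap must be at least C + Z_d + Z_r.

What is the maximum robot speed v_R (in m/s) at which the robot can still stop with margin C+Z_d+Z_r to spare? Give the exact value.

v_R_max = 33/20 m/s = 1.6500 m/s

collect terms ⇒ (1/6)·v_R² + (1/4)·v_R + (-693/800) = 0
  disc = (1/4)² − 4·(1/6)·(-693/800) = 16/25 ; √disc = 4/5
  v_R = (−(1/4) + 4/5) / (2·(1/6)) = 33/20 m/s
check:
stop time T_s = (33/20)/3 = 0.5500 s
reaction-phase robot travel = 1.6500·0.2500 = 0.4125 m
robot covers 1.6500·0.5500 − ½·3.0000·0.5500² = 0.4537 m while stopping
person approaches 0.0000·(0.2500+0.5500) = 0.0000 m
margins: 0.2000+0.0500+0.0400 = 0.2900 m
sum ≈ 0.4125+0.4537+0.0000+0.2900 ≈ 1.1562 m = S ✓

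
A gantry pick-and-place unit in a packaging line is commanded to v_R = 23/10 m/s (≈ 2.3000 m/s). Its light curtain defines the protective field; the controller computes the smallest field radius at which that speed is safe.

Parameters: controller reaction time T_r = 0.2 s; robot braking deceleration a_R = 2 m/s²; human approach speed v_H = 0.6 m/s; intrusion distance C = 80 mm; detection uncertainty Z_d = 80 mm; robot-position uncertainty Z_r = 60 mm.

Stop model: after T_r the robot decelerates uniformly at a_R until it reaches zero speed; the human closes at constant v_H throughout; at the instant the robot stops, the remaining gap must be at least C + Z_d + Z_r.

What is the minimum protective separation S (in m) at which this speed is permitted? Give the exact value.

stop time T_s = (23/10)/2 = 1.1500 s
reaction-phase robot travel = 2.3000·0.2000 = 0.4600 m
robot covers 2.3000·1.1500 − ½·2.0000·1.1500² = 1.3225 m while stopping
person approaches 0.6000·(0.2000+1.1500) = 0.8100 m
margins: 0.0800+0.0800+0.0600 = 0.2200 m
S_min ≈ 0.4600+1.3225+0.8100+0.2200  ⇒  S_min = 45/16 m

S_min = 45/16 m = 2.8125 m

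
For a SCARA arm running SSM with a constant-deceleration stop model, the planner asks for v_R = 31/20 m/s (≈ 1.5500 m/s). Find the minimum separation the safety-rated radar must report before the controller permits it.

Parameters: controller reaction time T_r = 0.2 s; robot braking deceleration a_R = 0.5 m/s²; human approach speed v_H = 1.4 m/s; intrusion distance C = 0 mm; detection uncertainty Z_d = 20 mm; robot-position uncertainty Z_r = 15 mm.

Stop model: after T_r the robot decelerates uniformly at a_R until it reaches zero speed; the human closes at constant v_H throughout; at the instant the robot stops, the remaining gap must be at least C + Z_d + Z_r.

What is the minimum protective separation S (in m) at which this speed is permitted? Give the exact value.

stop time T_s = (31/20)/(1/2) = 3.1000 s
robot in T_r: 1.5500·0.2000 = 0.3100 m
robot under decel: 1.5500²/(2·0.5000) = 2.4025 m
human over T_r+T_s: 1.4000·(0.2000+3.1000) = 4.6200 m
residual clearance needed = 0.0000+0.0200+0.0150 = 0.0350 m
S_min ≈ 0.3100+2.4025+4.6200+0.0350  ⇒  S_min = 2947/400 m

S_min = 2947/400 m = 7.3675 m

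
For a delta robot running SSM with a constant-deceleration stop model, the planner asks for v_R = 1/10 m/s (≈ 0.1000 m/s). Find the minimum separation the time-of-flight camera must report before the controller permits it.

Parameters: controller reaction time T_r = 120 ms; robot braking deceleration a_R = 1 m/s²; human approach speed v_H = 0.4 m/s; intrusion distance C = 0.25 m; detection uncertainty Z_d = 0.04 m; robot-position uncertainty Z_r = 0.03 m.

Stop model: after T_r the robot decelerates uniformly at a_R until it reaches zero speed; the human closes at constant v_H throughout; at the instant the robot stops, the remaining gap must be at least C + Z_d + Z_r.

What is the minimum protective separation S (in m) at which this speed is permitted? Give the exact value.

S_min = 17/40 m = 0.4250 m

stop time T_s = (1/10)/1 = 0.1000 s
reaction-phase robot travel = 0.1000·0.1200 = 0.0120 m
braking distance = 0.1000²/(2·1.0000) = 0.0050 m
person approaches 0.4000·(0.1200+0.1000) = 0.0880 m
residual clearance needed = 0.2500+0.0400+0.0300 = 0.3200 m
S_min ≈ 0.0120+0.0050+0.0880+0.3200  ⇒  S_min = 17/40 m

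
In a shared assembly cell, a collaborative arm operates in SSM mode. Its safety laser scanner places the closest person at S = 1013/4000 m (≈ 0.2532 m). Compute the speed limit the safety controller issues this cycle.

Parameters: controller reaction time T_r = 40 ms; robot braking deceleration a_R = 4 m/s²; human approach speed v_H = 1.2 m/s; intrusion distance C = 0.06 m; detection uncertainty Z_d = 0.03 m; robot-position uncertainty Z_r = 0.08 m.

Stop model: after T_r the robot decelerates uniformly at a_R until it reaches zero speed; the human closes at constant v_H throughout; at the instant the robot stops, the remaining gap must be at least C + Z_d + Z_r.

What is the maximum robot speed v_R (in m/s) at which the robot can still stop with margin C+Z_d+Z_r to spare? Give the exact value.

collect terms ⇒ (1/8)·v_R² + (17/50)·v_R + (-141/4000) = 0
  disc = (17/50)² − 4·(1/8)·(-141/4000) = 5329/40000 ; √disc = 73/200
  v_R = (−(17/50) + 73/200) / (2·(1/8)) = 1/10 m/s
check:
T_s = v_R/a_R = (1/10)/4 = 0.0250 s
robot covers v_R·T_r = 0.1000·0.0400 = 0.0040 m before braking
robot covers 0.1000·0.0250 − ½·4.0000·0.0250² = 0.0013 m while stopping
human over T_r+T_s: 1.2000·(0.0400+0.0250) = 0.0780 m
C+Z_d+Z_r = 0.0600+0.0300+0.0800 = 0.1700 m
sum ≈ 0.0040+0.0013+0.0780+0.1700 ≈ 0.2532 m = S ✓

v_R_max = 1/10 m/s = 0.1000 m/s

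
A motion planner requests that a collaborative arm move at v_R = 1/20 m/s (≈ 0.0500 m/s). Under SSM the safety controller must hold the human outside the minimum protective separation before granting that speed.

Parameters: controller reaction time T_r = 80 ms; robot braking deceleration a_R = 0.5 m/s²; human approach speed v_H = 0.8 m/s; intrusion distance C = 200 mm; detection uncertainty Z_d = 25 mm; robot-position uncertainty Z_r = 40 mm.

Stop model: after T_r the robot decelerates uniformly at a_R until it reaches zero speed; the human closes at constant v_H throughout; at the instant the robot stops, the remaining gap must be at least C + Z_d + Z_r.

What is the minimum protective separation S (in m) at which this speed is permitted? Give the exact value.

braking lasts T_s = (1/20)/(1/2) = 0.1000 s
reaction-phase robot travel = 0.0500·0.0800 = 0.0040 m
braking distance = 0.0500²/(2·0.5000) = 0.0025 m
person approaches 0.8000·(0.0800+0.1000) = 0.1440 m
C+Z_d+Z_r = 0.2000+0.0250+0.0400 = 0.2650 m
S_min ≈ 0.0040+0.0025+0.1440+0.2650  ⇒  S_min = 831/2000 m

S_min = 831/2000 m = 0.4155 m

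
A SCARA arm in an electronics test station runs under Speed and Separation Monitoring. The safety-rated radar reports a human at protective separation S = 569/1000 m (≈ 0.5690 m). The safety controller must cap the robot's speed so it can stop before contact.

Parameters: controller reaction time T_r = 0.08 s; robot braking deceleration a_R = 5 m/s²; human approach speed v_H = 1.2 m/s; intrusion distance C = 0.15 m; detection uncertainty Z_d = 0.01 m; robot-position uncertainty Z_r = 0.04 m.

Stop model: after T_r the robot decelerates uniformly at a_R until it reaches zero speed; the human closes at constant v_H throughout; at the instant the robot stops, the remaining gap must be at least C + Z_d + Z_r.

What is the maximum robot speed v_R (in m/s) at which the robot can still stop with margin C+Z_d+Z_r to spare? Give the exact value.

collect terms ⇒ (1/10)·v_R² + (8/25)·v_R + (-273/1000) = 0
  disc = (8/25)² − 4·(1/10)·(-273/1000) = 529/2500 ; √disc = 23/50
  v_R = (−(8/25) + 23/50) / (2·(1/10)) = 7/10 m/s
check:
stop time T_s = (7/10)/5 = 0.1400 s
reaction-phase robot travel = 0.7000·0.0800 = 0.0560 m
robot under decel: 0.7000²/(2·5.0000) = 0.0490 m
human closes 1.2000·0.2200 = 0.2640 m
residual clearance needed = 0.1500+0.0100+0.0400 = 0.2000 m
sum ≈ 0.0560+0.0490+0.2640+0.2000 ≈ 0.5690 m = S ✓

v_R_max = 7/10 m/s = 0.7000 m/s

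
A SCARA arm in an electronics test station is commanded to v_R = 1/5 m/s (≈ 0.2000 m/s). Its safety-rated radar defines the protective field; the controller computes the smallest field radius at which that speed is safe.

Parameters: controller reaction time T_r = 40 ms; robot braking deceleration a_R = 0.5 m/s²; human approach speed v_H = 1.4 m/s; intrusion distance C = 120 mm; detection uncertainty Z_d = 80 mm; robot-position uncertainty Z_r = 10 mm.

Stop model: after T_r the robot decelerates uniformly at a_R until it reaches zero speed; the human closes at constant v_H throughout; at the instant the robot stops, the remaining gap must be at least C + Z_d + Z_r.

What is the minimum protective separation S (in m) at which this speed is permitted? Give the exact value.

S_min = 437/500 m = 0.8740 m

stop time T_s = (1/5)/(1/2) = 0.4000 s
robot covers v_R·T_r = 0.2000·0.0400 = 0.0080 m before braking
robot covers 0.2000·0.4000 − ½·0.5000·0.4000² = 0.0400 m while stopping
person approaches 1.4000·(0.0400+0.4000) = 0.6160 m
C+Z_d+Z_r = 0.1200+0.0800+0.0100 = 0.2100 m
S_min ≈ 0.0080+0.0400+0.6160+0.2100  ⇒  S_min = 437/500 m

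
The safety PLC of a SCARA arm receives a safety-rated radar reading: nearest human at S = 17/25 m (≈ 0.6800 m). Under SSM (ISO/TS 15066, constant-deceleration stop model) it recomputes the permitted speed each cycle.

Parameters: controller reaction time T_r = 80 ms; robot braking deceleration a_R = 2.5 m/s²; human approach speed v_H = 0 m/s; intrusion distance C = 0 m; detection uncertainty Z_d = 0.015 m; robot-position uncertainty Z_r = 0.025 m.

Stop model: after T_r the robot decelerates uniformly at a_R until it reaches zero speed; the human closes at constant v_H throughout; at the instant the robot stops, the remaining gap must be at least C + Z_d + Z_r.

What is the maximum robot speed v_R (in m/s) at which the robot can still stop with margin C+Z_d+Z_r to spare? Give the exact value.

v_R_max = 8/5 m/s = 1.6000 m/s

at the boundary: (1/5)·v² + (2/25)·v + (-16/25) = 0
  disc = (2/25)² − 4·(1/5)·(-16/25) = 324/625 ; √disc = 18/25
  v_R = (−(2/25) + 18/25) / (2·(1/5)) = 8/5 m/s
check:
stop time T_s = (8/5)/(5/2) = 0.6400 s
robot covers v_R·T_r = 1.6000·0.0800 = 0.1280 m before braking
braking distance = 1.6000²/(2·2.5000) = 0.5120 m
human over T_r+T_s: 0.0000·(0.0800+0.6400) = 0.0000 m
residual clearance needed = 0.0000+0.0150+0.0250 = 0.0400 m
sum ≈ 0.1280+0.5120+0.0000+0.0400 ≈ 0.6800 m = S ✓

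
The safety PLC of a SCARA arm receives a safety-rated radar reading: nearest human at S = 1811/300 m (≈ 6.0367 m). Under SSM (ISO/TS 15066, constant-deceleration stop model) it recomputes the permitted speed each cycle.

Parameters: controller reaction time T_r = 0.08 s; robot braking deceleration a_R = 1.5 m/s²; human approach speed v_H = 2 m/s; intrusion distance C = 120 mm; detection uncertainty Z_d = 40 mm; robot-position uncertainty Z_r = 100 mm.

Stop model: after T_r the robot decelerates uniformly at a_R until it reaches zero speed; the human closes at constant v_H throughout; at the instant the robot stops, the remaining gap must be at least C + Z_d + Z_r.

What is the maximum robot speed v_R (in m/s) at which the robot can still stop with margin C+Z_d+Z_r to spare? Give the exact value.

v_R_max = 5/2 m/s = 2.5000 m/s

quadratic (1/3)·v² + (106/75)·v + (-337/60) = 0
  disc = (106/75)² − 4·(1/3)·(-337/60) = 5929/625 ; √disc = 77/25
  v_R = (−(106/75) + 77/25) / (2·(1/3)) = 5/2 m/s
check:
braking lasts T_s = (5/2)/(3/2) = 1.6667 s
robot covers v_R·T_r = 2.5000·0.0800 = 0.2000 m before braking
robot covers 2.5000·1.6667 − ½·1.5000·1.6667² = 2.0833 m while stopping
human over T_r+T_s: 2.0000·(0.0800+1.6667) = 3.4933 m
margins: 0.1200+0.0400+0.1000 = 0.2600 m
sum ≈ 0.2000+2.0833+3.4933+0.2600 ≈ 6.0367 m = S ✓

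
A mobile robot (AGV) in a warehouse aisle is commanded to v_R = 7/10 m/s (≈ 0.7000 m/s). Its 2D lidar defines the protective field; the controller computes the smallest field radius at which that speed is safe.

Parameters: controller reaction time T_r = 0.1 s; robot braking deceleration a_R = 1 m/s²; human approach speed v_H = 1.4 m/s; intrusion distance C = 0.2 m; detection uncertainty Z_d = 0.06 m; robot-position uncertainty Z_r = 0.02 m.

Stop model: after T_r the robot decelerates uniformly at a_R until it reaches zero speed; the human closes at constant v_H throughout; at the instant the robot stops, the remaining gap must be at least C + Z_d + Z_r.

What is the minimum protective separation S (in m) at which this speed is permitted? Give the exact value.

T_s = v_R/a_R = (7/10)/1 = 0.7000 s
reaction-phase robot travel = 0.7000·0.1000 = 0.0700 m
robot covers 0.7000·0.7000 − ½·1.0000·0.7000² = 0.2450 m while stopping
human closes 1.4000·0.8000 = 1.1200 m
margins: 0.2000+0.0600+0.0200 = 0.2800 m
S_min ≈ 0.0700+0.2450+1.1200+0.2800  ⇒  S_min = 343/200 m

S_min = 343/200 m = 1.7150 m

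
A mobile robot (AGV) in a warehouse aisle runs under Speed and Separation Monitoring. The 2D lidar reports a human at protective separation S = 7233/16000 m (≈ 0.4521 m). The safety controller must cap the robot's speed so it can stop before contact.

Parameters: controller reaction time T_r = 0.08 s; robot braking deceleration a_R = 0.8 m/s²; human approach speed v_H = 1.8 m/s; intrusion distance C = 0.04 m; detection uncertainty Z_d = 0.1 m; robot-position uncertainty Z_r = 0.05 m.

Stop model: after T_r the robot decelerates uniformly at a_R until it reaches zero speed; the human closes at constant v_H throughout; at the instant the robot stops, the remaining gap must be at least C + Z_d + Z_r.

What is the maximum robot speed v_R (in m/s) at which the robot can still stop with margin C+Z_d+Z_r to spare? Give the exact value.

v_R_max = 1/20 m/s = 0.0500 m/s

at the boundary: (5/8)·v² + (233/100)·v + (-1889/16000) = 0
  disc = (233/100)² − 4·(5/8)·(-1889/16000) = 915849/160000 ; √disc = 957/400
  v_R = (−(233/100) + 957/400) / (2·(5/8)) = 1/20 m/s
check:
braking lasts T_s = (1/20)/(4/5) = 0.0625 s
robot in T_r: 0.0500·0.0800 = 0.0040 m
robot covers 0.0500·0.0625 − ½·0.8000·0.0625² = 0.0016 m while stopping
human closes 1.8000·0.1425 = 0.2565 m
residual clearance needed = 0.0400+0.1000+0.0500 = 0.1900 m
sum ≈ 0.0040+0.0016+0.2565+0.1900 ≈ 0.4521 m = S ✓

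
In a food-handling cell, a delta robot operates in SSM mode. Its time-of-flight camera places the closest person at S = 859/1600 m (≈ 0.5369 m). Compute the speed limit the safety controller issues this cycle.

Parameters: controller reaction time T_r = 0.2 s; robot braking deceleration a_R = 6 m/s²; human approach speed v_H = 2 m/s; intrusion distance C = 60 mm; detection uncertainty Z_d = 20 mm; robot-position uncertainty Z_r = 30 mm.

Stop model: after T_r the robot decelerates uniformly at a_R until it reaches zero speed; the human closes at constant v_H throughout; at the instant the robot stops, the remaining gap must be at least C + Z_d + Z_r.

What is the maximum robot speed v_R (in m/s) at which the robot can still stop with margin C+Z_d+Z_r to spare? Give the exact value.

quadratic (1/12)·v² + (8/15)·v + (-43/1600) = 0
  disc = (8/15)² − 4·(1/12)·(-43/1600) = 169/576 ; √disc = 13/24
  v_R = (−(8/15) + 13/24) / (2·(1/12)) = 1/20 m/s
check:
braking lasts T_s = (1/20)/6 = 0.0083 s
robot covers v_R·T_r = 0.0500·0.2000 = 0.0100 m before braking
braking distance = 0.0500²/(2·6.0000) = 0.0002 m
person approaches 2.0000·(0.2000+0.0083) = 0.4167 m
C+Z_d+Z_r = 0.0600+0.0200+0.0300 = 0.1100 m
sum ≈ 0.0100+0.0002+0.4167+0.1100 ≈ 0.5369 m = S ✓

v_R_max = 1/20 m/s = 0.0500 m/s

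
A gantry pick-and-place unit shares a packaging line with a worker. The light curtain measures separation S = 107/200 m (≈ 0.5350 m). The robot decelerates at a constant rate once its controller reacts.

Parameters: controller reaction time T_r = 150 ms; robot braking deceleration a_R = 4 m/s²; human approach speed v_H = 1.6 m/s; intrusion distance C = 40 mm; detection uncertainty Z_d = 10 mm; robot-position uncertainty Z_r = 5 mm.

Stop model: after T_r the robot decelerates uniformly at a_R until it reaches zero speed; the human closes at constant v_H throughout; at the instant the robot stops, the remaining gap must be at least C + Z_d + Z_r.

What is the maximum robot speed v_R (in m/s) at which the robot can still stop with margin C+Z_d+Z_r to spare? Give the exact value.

quadratic (1/8)·v² + (11/20)·v + (-6/25) = 0
  disc = (11/20)² − 4·(1/8)·(-6/25) = 169/400 ; √disc = 13/20
  v_R = (−(11/20) + 13/20) / (2·(1/8)) = 2/5 m/s
check:
T_s = v_R/a_R = (2/5)/4 = 0.1000 s
reaction-phase robot travel = 0.4000·0.1500 = 0.0600 m
braking distance = 0.4000²/(2·4.0000) = 0.0200 m
human closes 1.6000·0.2500 = 0.4000 m
C+Z_d+Z_r = 0.0400+0.0100+0.0050 = 0.0550 m
sum ≈ 0.0600+0.0200+0.4000+0.0550 ≈ 0.5350 m = S ✓

v_R_max = 2/5 m/s = 0.4000 m/s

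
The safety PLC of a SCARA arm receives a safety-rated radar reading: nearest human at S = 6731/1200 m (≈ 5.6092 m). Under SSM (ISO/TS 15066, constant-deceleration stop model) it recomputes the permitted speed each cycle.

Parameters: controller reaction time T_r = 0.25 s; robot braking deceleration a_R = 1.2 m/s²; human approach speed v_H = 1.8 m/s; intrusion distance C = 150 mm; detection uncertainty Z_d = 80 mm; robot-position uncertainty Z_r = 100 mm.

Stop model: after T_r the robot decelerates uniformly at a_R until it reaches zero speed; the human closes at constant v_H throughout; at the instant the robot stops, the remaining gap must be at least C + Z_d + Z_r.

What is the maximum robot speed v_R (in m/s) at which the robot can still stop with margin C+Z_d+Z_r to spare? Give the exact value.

quadratic (5/12)·v² + (7/4)·v + (-1159/240) = 0
  disc = (7/4)² − 4·(5/12)·(-1159/240) = 100/9 ; √disc = 10/3
  v_R = (−(7/4) + 10/3) / (2·(5/12)) = 19/10 m/s
check:
T_s = v_R/a_R = (19/10)/(6/5) = 1.5833 s
reaction-phase robot travel = 1.9000·0.2500 = 0.4750 m
robot covers 1.9000·1.5833 − ½·1.2000·1.5833² = 1.5042 m while stopping
human closes 1.8000·1.8333 = 3.3000 m
C+Z_d+Z_r = 0.1500+0.0800+0.1000 = 0.3300 m
sum ≈ 0.4750+1.5042+3.3000+0.3300 ≈ 5.6092 m = S ✓

v_R_max = 19/10 m/s = 1.9000 m/s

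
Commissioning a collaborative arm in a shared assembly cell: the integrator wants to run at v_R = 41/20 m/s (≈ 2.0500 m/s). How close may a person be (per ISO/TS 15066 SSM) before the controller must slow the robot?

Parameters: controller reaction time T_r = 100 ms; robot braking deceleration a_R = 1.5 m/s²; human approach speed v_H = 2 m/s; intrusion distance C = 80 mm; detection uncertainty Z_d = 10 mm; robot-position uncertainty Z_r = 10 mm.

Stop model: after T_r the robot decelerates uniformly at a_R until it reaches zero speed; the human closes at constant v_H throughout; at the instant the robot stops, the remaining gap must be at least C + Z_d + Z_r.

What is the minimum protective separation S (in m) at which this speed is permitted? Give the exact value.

braking lasts T_s = (41/20)/(3/2) = 1.3667 s
robot covers v_R·T_r = 2.0500·0.1000 = 0.2050 m before braking
robot covers 2.0500·1.3667 − ½·1.5000·1.3667² = 1.4008 m while stopping
person approaches 2.0000·(0.1000+1.3667) = 2.9333 m
C+Z_d+Z_r = 0.0800+0.0100+0.0100 = 0.1000 m
S_min ≈ 0.2050+1.4008+2.9333+0.1000  ⇒  S_min = 5567/1200 m

S_min = 5567/1200 m = 4.6392 m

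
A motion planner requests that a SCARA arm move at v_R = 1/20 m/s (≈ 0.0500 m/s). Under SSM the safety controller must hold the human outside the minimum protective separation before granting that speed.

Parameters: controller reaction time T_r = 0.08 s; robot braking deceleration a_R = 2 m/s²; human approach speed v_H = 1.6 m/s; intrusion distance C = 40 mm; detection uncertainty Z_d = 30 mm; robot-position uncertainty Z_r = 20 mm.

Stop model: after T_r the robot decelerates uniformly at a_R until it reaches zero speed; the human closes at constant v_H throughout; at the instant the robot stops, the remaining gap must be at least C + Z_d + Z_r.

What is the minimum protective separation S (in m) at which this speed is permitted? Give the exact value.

T_s = v_R/a_R = (1/20)/2 = 0.0250 s
robot covers v_R·T_r = 0.0500·0.0800 = 0.0040 m before braking
robot covers 0.0500·0.0250 − ½·2.0000·0.0250² = 0.0006 m while stopping
person approaches 1.6000·(0.0800+0.0250) = 0.1680 m
margins: 0.0400+0.0300+0.0200 = 0.0900 m
S_min ≈ 0.0040+0.0006+0.1680+0.0900  ⇒  S_min = 2101/8000 m

S_min = 2101/8000 m = 0.2626 m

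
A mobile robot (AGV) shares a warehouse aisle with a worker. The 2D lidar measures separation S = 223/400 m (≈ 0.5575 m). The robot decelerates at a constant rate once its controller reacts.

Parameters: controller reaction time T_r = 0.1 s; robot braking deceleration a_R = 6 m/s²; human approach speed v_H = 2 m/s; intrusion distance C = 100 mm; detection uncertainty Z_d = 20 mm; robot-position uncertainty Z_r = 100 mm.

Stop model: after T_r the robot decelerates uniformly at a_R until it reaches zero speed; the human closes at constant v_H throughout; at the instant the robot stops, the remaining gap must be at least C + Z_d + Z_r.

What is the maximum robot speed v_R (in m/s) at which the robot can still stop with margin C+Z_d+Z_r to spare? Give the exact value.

collect terms ⇒ (1/12)·v_R² + (13/30)·v_R + (-11/80) = 0
  disc = (13/30)² − 4·(1/12)·(-11/80) = 841/3600 ; √disc = 29/60
  v_R = (−(13/30) + 29/60) / (2·(1/12)) = 3/10 m/s
check:
stop time T_s = (3/10)/6 = 0.0500 s
robot in T_r: 0.3000·0.1000 = 0.0300 m
robot under decel: 0.3000²/(2·6.0000) = 0.0075 m
human over T_r+T_s: 2.0000·(0.1000+0.0500) = 0.3000 m
residual clearance needed = 0.1000+0.0200+0.1000 = 0.2200 m
sum ≈ 0.0300+0.0075+0.3000+0.2200 ≈ 0.5575 m = S ✓

v_R_max = 3/10 m/s = 0.3000 m/s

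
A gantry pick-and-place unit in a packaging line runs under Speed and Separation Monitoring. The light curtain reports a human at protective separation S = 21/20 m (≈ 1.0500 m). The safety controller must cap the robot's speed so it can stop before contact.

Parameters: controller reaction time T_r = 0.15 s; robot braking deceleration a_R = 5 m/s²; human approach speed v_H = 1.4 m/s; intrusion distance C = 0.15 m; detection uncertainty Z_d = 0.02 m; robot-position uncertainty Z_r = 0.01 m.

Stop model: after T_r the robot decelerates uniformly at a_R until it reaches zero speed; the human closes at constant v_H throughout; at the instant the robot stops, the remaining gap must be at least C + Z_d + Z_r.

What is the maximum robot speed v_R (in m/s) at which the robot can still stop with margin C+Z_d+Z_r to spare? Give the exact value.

collect terms ⇒ (1/10)·v_R² + (43/100)·v_R + (-33/50) = 0
  disc = (43/100)² − 4·(1/10)·(-33/50) = 4489/10000 ; √disc = 67/100
  v_R = (−(43/100) + 67/100) / (2·(1/10)) = 6/5 m/s
check:
braking lasts T_s = (6/5)/5 = 0.2400 s
reaction-phase robot travel = 1.2000·0.1500 = 0.1800 m
robot under decel: 1.2000²/(2·5.0000) = 0.1440 m
human closes 1.4000·0.3900 = 0.5460 m
margins: 0.1500+0.0200+0.0100 = 0.1800 m
sum ≈ 0.1800+0.1440+0.5460+0.1800 ≈ 1.0500 m = S ✓

v_R_max = 6/5 m/s = 1.2000 m/s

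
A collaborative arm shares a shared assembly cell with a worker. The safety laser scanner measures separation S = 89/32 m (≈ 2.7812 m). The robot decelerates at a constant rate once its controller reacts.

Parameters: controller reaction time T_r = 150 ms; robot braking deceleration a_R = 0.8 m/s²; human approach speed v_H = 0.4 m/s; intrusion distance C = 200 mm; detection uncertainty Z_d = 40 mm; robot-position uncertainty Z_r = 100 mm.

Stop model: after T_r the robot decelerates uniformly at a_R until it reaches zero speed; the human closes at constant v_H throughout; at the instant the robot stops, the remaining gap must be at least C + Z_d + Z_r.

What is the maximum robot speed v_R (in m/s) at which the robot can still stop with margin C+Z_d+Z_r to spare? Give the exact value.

quadratic (5/8)·v² + (13/20)·v + (-381/160) = 0
  disc = (13/20)² − 4·(5/8)·(-381/160) = 10201/1600 ; √disc = 101/40
  v_R = (−(13/20) + 101/40) / (2·(5/8)) = 3/2 m/s
check:
T_s = v_R/a_R = (3/2)/(4/5) = 1.8750 s
reaction-phase robot travel = 1.5000·0.1500 = 0.2250 m
braking distance = 1.5000²/(2·0.8000) = 1.4062 m
human over T_r+T_s: 0.4000·(0.1500+1.8750) = 0.8100 m
residual clearance needed = 0.2000+0.0400+0.1000 = 0.3400 m
sum ≈ 0.2250+1.4062+0.8100+0.3400 ≈ 2.7812 m = S ✓

v_R_max = 3/2 m/s = 1.5000 m/s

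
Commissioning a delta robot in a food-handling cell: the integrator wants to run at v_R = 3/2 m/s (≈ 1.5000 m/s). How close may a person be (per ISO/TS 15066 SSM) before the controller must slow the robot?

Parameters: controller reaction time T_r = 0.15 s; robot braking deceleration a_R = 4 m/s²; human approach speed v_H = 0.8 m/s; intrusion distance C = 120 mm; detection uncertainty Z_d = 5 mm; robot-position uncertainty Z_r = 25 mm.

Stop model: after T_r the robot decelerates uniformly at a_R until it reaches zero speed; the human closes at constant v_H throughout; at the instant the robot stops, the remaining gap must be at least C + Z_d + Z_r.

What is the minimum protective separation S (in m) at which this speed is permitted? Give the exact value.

stop time T_s = (3/2)/4 = 0.3750 s
reaction-phase robot travel = 1.5000·0.1500 = 0.2250 m
robot covers 1.5000·0.3750 − ½·4.0000·0.3750² = 0.2812 m while stopping
human over T_r+T_s: 0.8000·(0.1500+0.3750) = 0.4200 m
residual clearance needed = 0.1200+0.0050+0.0250 = 0.1500 m
S_min ≈ 0.2250+0.2812+0.4200+0.1500  ⇒  S_min = 861/800 m

S_min = 861/800 m = 1.0762 m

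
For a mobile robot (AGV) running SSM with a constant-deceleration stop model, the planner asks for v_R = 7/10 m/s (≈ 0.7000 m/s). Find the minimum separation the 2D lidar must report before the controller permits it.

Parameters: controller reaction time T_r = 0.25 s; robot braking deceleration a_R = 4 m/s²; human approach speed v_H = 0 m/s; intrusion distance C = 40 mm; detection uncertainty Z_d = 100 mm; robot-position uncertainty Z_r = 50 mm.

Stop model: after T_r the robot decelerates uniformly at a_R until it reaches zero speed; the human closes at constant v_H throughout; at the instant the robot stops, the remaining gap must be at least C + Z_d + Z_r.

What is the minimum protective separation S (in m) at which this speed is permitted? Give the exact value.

S_min = 341/800 m = 0.4263 m

stop time T_s = (7/10)/4 = 0.1750 s
reaction-phase robot travel = 0.7000·0.2500 = 0.1750 m
robot covers 0.7000·0.1750 − ½·4.0000·0.1750² = 0.0612 m while stopping
human closes 0.0000·0.4250 = 0.0000 m
margins: 0.0400+0.1000+0.0500 = 0.1900 m
S_min ≈ 0.1750+0.0612+0.0000+0.1900  ⇒  S_min = 341/800 m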